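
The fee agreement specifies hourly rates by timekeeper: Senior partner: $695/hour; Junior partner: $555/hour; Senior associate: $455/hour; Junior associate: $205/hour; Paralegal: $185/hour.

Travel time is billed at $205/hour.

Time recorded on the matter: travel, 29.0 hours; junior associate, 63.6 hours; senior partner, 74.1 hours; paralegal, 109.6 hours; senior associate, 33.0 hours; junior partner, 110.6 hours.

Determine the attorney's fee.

$167,156.50

Senior partner: 74.1 × $695 = $51,499.50
Junior partner: 110.6 × $555 = $61,383.00
Senior associate: 33.0 × $455 = $15,015.00
Junior associate: 63.6 × $205 = $13,038.00
Paralegal: 109.6 × $185 = $20,276.00
Subtotal: $51,499.50 + $61,383.00 + $15,015.00 + $13,038.00 + $20,276.00 = $161,211.50
Travel: 29.0 × $205 = $5,945.00
Total: $161,211.50 + $5,945.00 = $167,156.50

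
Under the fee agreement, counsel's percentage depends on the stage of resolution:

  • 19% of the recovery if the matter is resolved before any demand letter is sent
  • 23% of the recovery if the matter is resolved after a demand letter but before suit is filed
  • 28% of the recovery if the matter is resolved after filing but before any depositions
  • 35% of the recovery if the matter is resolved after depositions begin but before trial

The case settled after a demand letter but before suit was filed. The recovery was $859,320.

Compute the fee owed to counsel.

The matter settled after a demand letter but before suit was filed, so the 23% rate applies.
$859,320 × 23% = $197,643.60

$197,643.60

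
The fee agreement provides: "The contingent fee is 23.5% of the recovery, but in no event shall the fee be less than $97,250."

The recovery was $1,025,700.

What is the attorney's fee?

$241,039.50

23.5% of $1,025,700 = $241,039.50
That exceeds the $97,250 minimum.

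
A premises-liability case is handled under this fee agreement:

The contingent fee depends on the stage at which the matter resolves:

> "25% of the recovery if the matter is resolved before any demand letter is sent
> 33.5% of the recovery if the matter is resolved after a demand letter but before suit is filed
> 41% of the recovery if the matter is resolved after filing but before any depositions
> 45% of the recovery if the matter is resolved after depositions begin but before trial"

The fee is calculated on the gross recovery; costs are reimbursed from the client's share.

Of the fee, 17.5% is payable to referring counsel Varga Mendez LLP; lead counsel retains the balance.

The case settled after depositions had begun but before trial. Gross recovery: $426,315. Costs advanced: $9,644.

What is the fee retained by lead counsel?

$158,269.44

Fee base is the gross recovery, $426,315; costs are reimbursed separately.
The matter settled after depositions had begun but before trial, so the 45% rate applies.
$426,315 × 45% = $191,841.75
Referral share: 17.5% of $191,841.75 = $33,572.31; lead counsel retains $191,841.75 − $33,572.31 = $158,269.44.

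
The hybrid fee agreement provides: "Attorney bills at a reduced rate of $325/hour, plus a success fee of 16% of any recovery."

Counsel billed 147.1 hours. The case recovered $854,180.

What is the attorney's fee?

Hourly: 147.1 × $325 = $47,807.50
Success fee: 16% of $854,180 = $136,668.80
Total: $47,807.50 + $136,668.80 = $184,476.30

$184,476.30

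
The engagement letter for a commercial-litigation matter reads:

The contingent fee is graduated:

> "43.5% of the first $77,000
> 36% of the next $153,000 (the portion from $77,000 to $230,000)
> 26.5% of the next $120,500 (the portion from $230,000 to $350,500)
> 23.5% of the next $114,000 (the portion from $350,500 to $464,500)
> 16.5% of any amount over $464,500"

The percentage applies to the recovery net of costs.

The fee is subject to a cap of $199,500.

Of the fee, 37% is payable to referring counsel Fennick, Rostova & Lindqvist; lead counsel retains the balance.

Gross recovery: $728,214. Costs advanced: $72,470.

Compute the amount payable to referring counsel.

Fee base (net of costs): $728,214 − $72,470 = $655,744
First $77,000 at 43.5% = $33,495.00
Next $153,000 at 36% = $55,080.00
Next $120,500 at 26.5% = $31,932.50
Next $114,000 at 23.5% = $26,790.00
Remaining $191,244 at 16.5% = $31,555.26
Fee: $33,495.00 + $55,080.00 + $31,932.50 + $26,790.00 + $31,555.26 = $178,852.76
$178,852.76 is under the $199,500 cap.
Referral share: 37% of $178,852.76 = $66,175.52; lead counsel retains $178,852.76 − $66,175.52 = $112,677.24.

$66,175.52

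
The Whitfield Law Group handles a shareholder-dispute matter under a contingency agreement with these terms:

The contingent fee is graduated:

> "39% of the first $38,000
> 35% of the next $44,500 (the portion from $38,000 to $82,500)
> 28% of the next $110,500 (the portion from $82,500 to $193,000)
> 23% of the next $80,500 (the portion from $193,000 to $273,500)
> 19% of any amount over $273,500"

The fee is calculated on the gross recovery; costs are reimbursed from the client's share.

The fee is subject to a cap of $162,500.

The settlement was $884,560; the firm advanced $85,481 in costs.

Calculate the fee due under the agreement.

$162,500.00

Fee base is the gross recovery, $884,560; costs are reimbursed separately.
First $38,000 at 39% = $14,820.00
Next $44,500 at 35% = $15,575.00
Next $110,500 at 28% = $30,940.00
Next $80,500 at 23% = $18,515.00
Remaining $611,060 at 19% = $116,101.40
Fee: $14,820.00 + $15,575.00 + $30,940.00 + $18,515.00 + $116,101.40 = $195,951.40
$195,951.40 exceeds the $162,500 cap, so the fee is capped at $162,500.00.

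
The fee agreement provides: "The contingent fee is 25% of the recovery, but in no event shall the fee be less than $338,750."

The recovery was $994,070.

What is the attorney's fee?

$338,750.00

25% of $994,070 = $248,517.50
That is below the $338,750 minimum, so the minimum applies.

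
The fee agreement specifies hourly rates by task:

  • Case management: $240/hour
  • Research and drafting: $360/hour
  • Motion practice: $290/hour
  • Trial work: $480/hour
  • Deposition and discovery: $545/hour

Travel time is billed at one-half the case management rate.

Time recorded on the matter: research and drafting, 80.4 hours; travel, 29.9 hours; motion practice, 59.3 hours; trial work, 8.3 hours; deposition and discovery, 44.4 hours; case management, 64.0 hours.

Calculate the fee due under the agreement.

$93,271.00

Case management: 64.0 × $240 = $15,360.00
Research and drafting: 80.4 × $360 = $28,944.00
Motion practice: 59.3 × $290 = $17,197.00
Trial work: 8.3 × $480 = $3,984.00
Deposition and discovery: 44.4 × $545 = $24,198.00
Subtotal: $15,360.00 + $28,944.00 + $17,197.00 + $3,984.00 + $24,198.00 = $89,683.00
Travel: 29.9 × ($240 ÷ 2) = 29.9 × $120.00 = $3,588.00
Total: $89,683.00 + $3,588.00 = $93,271.00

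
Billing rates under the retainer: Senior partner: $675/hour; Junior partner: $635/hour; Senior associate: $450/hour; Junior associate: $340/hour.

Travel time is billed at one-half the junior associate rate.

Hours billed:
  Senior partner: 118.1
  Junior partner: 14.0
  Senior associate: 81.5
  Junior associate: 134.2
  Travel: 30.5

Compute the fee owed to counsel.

$176,095.50

Senior partner: 118.1 × $675 = $79,717.50
Junior partner: 14.0 × $635 = $8,890.00
Senior associate: 81.5 × $450 = $36,675.00
Junior associate: 134.2 × $340 = $45,628.00
Subtotal: $79,717.50 + $8,890.00 + $36,675.00 + $45,628.00 = $170,910.50
Travel: 30.5 × ($340 ÷ 2) = 30.5 × $170.00 = $5,185.00
Total: $170,910.50 + $5,185.00 = $176,095.50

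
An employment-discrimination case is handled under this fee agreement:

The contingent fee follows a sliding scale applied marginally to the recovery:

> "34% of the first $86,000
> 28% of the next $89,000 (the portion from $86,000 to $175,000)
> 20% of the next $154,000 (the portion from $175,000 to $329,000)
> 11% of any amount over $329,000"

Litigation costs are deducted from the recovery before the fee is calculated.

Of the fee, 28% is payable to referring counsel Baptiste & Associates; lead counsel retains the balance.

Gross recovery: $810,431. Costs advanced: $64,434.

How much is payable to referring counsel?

$36,632.31

Fee base (net of costs): $810,431 − $64,434 = $745,997
First $86,000 at 34% = $29,240.00
Next $89,000 at 28% = $24,920.00
Next $154,000 at 20% = $30,800.00
Remaining $416,997 at 11% = $45,869.67
Fee: $29,240.00 + $24,920.00 + $30,800.00 + $45,869.67 = $130,829.67
Referral share: 28% of $130,829.67 = $36,632.31; lead counsel retains $130,829.67 − $36,632.31 = $94,197.36.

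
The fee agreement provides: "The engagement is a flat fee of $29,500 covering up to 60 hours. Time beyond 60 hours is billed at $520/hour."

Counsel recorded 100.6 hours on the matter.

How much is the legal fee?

Flat fee: $29,500.00
Excess hours: 100.6 − 60 = 40.6
Overrun: 40.6 × $520 = $21,112.00
Total: $29,500.00 + $21,112.00 = $50,612.00

$50,612.00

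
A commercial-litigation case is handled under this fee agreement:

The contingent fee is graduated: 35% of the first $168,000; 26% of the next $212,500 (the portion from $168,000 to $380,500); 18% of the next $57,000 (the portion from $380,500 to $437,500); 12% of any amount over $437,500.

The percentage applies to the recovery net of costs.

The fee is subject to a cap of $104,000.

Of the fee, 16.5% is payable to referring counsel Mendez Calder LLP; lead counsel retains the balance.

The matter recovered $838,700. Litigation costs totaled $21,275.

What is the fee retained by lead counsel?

$86,840.00

Fee base (net of costs): $838,700 − $21,275 = $817,425
First $168,000 at 35% = $58,800.00
Next $212,500 at 26% = $55,250.00
Next $57,000 at 18% = $10,260.00
Remaining $379,925 at 12% = $45,591.00
Fee: $58,800.00 + $55,250.00 + $10,260.00 + $45,591.00 = $169,901.00
$169,901.00 exceeds the $104,000 cap, so the fee is capped at $104,000.00.
Referral share: 16.5% of $104,000.00 = $17,160.00; lead counsel retains $104,000.00 − $17,160.00 = $86,840.00.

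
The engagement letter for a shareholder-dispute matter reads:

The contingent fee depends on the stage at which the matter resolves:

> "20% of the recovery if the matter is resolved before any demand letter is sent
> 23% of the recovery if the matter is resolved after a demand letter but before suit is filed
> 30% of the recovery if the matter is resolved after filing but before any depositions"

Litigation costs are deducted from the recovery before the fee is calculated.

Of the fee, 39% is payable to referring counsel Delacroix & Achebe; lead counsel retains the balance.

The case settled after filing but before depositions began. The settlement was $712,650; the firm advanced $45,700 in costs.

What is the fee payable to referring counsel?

Fee base (net of costs): $712,650 − $45,700 = $666,950
The matter settled after filing but before depositions began, so the 30% rate applies.
$666,950 × 30% = $200,085.00
Referral share: 39% of $200,085.00 = $78,033.15; lead counsel retains $200,085.00 − $78,033.15 = $122,051.85.

$78,033.15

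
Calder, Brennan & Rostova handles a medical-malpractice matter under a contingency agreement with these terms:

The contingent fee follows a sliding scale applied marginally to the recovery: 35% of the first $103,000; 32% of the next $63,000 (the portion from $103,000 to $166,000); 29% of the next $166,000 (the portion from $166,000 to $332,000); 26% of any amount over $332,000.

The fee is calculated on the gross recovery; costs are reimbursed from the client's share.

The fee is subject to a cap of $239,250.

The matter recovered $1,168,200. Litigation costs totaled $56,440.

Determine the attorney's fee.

Fee base is the gross recovery, $1,168,200; costs are reimbursed separately.
First $103,000 at 35% = $36,050.00
Next $63,000 at 32% = $20,160.00
Next $166,000 at 29% = $48,140.00
Remaining $836,200 at 26% = $217,412.00
Fee: $36,050.00 + $20,160.00 + $48,140.00 + $217,412.00 = $321,762.00
$321,762.00 exceeds the $239,250 cap, so the fee is capped at $239,250.00.

$239,250.00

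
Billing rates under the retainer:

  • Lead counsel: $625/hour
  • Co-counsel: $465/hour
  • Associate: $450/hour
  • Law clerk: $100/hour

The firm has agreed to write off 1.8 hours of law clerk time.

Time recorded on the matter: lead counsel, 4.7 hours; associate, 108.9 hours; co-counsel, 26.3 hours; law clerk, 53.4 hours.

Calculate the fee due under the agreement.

Lead counsel: 4.7 × $625 = $2,937.50
Co-counsel: 26.3 × $465 = $12,229.50
Associate: 108.9 × $450 = $49,005.00
Law clerk: 53.4 × $100 = $5,340.00
Subtotal: $69,512.00
Write-off: 1.8 × $100 = $180.00
Total: $69,512.00 − $180.00 = $69,332.00

$69,332.00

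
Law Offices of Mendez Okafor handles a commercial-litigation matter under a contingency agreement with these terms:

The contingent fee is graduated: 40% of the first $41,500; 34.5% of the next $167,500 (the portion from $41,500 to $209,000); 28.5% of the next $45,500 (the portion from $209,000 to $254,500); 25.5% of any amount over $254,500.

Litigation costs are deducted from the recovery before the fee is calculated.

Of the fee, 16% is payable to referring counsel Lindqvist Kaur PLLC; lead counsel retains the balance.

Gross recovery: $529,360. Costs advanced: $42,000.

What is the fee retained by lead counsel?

Fee base (net of costs): $529,360 − $42,000 = $487,360
First $41,500 at 40% = $16,600.00
Next $167,500 at 34.5% = $57,787.50
Next $45,500 at 28.5% = $12,967.50
Remaining $232,860 at 25.5% = $59,379.30
Fee: $16,600.00 + $57,787.50 + $12,967.50 + $59,379.30 = $146,734.30
Referral share: 16% of $146,734.30 = $23,477.49; lead counsel retains $146,734.30 − $23,477.49 = $123,256.81.

$123,256.81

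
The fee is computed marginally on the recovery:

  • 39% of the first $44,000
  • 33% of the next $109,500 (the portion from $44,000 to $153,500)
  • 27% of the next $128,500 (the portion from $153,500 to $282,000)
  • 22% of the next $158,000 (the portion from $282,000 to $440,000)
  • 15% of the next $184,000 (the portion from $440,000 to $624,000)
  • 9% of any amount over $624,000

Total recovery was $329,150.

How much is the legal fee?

$98,363.00

First $44,000 at 39% = $17,160.00
Next $109,500 at 33% = $36,135.00
Next $128,500 at 27% = $34,695.00
Remaining $47,150 at 22% = $10,373.00
Fee: $17,160.00 + $36,135.00 + $34,695.00 + $10,373.00 = $98,363.00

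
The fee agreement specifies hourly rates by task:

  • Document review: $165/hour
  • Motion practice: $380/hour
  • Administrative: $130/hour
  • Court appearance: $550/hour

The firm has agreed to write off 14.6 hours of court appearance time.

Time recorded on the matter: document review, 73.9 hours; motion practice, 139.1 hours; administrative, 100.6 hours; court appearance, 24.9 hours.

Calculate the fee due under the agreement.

$83,794.50

Document review: 73.9 × $165 = $12,193.50
Motion practice: 139.1 × $380 = $52,858.00
Administrative: 100.6 × $130 = $13,078.00
Court appearance: 24.9 × $550 = $13,695.00
Subtotal: $91,824.50
Write-off: 14.6 × $550 = $8,030.00
Total: $91,824.50 − $8,030.00 = $83,794.50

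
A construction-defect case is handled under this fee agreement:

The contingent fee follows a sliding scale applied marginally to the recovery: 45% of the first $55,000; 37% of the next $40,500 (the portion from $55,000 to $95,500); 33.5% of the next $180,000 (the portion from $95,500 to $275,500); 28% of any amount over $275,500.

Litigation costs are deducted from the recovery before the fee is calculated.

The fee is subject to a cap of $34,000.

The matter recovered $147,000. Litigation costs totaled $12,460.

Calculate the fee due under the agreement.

$34,000.00

Fee base (net of costs): $147,000 − $12,460 = $134,540
First $55,000 at 45% = $24,750.00
Next $40,500 at 37% = $14,985.00
Remaining $39,040 at 33.5% = $13,078.40
Fee: $24,750.00 + $14,985.00 + $13,078.40 = $52,813.40
$52,813.40 exceeds the $34,000 cap, so the fee is capped at $34,000.00.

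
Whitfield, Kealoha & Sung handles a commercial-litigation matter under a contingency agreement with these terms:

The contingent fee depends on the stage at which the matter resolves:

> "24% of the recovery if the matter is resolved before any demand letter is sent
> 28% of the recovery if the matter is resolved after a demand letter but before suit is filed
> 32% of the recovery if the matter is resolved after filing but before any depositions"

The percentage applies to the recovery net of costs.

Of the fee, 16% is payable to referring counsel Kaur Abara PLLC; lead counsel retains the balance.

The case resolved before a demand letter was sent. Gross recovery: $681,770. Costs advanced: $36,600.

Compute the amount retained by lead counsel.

$130,066.27

Fee base (net of costs): $681,770 − $36,600 = $645,170
The matter resolved before a demand letter was sent, so the 24% rate applies.
$645,170 × 24% = $154,840.80
Referral share: 16% of $154,840.80 = $24,774.53; lead counsel retains $154,840.80 − $24,774.53 = $130,066.27.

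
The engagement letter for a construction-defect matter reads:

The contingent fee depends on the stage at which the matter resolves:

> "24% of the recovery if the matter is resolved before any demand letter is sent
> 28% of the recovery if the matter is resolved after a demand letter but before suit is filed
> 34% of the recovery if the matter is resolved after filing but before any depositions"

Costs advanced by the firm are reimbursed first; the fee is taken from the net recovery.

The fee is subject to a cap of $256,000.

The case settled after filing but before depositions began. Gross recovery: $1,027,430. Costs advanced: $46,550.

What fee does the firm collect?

$256,000.00

Fee base (net of costs): $1,027,430 − $46,550 = $980,880
The matter settled after filing but before depositions began, so the 34% rate applies.
$980,880 × 34% = $333,499.20
$333,499.20 exceeds the $256,000 cap, so the fee is capped at $256,000.00.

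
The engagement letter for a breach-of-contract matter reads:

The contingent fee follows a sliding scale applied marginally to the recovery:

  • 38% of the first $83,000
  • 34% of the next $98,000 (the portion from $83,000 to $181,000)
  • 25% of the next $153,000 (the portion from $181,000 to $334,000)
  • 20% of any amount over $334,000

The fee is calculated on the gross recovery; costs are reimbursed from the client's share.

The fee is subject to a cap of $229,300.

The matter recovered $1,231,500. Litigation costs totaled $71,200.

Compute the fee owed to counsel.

$229,300.00

Fee base is the gross recovery, $1,231,500; costs are reimbursed separately.
First $83,000 at 38% = $31,540.00
Next $98,000 at 34% = $33,320.00
Next $153,000 at 25% = $38,250.00
Remaining $897,500 at 20% = $179,500.00
Fee: $31,540.00 + $33,320.00 + $38,250.00 + $179,500.00 = $282,610.00
$282,610.00 exceeds the $229,300 cap, so the fee is capped at $229,300.00.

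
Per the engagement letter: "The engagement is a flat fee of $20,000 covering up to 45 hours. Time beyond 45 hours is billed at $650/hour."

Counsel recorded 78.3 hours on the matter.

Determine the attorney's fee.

$41,645.00

Flat fee: $20,000.00
Excess hours: 78.3 − 45 = 33.3
Overrun: 33.3 × $650 = $21,645.00
Total: $20,000.00 + $21,645.00 = $41,645.00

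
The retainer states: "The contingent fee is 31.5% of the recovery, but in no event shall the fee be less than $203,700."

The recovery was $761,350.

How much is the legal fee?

$239,825.25

31.5% of $761,350 = $239,825.25
That exceeds the $203,700 minimum.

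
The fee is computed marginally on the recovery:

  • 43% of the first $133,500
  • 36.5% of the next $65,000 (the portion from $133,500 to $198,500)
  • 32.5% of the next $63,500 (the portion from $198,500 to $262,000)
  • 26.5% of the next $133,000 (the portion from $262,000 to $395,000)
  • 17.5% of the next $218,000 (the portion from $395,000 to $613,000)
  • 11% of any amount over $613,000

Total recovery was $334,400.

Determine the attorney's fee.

First $133,500 at 43% = $57,405.00
Next $65,000 at 36.5% = $23,725.00
Next $63,500 at 32.5% = $20,637.50
Remaining $72,400 at 26.5% = $19,186.00
Fee: $57,405.00 + $23,725.00 + $20,637.50 + $19,186.00 = $120,953.50

$120,953.50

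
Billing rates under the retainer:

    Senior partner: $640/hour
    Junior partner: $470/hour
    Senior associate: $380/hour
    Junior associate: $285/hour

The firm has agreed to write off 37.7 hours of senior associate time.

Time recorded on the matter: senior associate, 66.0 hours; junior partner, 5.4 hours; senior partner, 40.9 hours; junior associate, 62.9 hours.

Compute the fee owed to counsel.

Senior partner: 40.9 × $640 = $26,176.00
Junior partner: 5.4 × $470 = $2,538.00
Senior associate: 66.0 × $380 = $25,080.00
Junior associate: 62.9 × $285 = $17,926.50
Subtotal: $71,720.50
Write-off: 37.7 × $380 = $14,326.00
Total: $71,720.50 − $14,326.00 = $57,394.50

$57,394.50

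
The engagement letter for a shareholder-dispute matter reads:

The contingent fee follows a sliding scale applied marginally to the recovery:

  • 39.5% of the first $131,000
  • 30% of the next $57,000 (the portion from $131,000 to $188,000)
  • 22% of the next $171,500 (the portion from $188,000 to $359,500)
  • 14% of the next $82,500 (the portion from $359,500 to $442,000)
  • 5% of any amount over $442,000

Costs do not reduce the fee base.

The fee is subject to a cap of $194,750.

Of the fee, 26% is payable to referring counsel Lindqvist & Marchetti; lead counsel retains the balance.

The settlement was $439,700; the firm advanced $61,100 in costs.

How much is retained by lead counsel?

Fee base is the gross recovery, $439,700; costs are reimbursed separately.
First $131,000 at 39.5% = $51,745.00
Next $57,000 at 30% = $17,100.00
Next $171,500 at 22% = $37,730.00
Remaining $80,200 at 14% = $11,228.00
Fee: $51,745.00 + $17,100.00 + $37,730.00 + $11,228.00 = $117,803.00
$117,803.00 is under the $194,750 cap.
Referral share: 26% of $117,803.00 = $30,628.78; lead counsel retains $117,803.00 − $30,628.78 = $87,174.22.

$87,174.22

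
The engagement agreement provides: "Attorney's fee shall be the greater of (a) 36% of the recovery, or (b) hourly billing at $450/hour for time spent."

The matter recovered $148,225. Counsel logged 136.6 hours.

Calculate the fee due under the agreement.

(a) 36% of $148,225 = $53,361.00
(b) 136.6 × $450 = $61,470.00
The greater is (b): $61,470.00.

$61,470.00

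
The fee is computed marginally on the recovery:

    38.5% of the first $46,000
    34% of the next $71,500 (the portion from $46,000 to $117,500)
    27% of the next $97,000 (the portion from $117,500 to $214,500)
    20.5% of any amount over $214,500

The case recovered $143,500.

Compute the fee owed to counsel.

$49,040.00

First $46,000 at 38.5% = $17,710.00
Next $71,500 at 34% = $24,310.00
Remaining $26,000 at 27% = $7,020.00
Fee: $17,710.00 + $24,310.00 + $7,020.00 = $49,040.00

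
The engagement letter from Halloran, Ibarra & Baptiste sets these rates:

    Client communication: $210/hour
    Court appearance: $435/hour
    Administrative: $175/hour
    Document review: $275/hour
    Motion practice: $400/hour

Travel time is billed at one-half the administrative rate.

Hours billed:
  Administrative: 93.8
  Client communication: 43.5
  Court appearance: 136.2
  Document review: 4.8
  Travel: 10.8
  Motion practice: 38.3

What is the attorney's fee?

$102,382.00

Client communication: 43.5 × $210 = $9,135.00
Court appearance: 136.2 × $435 = $59,247.00
Administrative: 93.8 × $175 = $16,415.00
Document review: 4.8 × $275 = $1,320.00
Motion practice: 38.3 × $400 = $15,320.00
Subtotal: $9,135.00 + $59,247.00 + $16,415.00 + $1,320.00 + $15,320.00 = $101,437.00
Travel: 10.8 × ($175 ÷ 2) = 10.8 × $87.50 = $945.00
Total: $101,437.00 + $945.00 = $102,382.00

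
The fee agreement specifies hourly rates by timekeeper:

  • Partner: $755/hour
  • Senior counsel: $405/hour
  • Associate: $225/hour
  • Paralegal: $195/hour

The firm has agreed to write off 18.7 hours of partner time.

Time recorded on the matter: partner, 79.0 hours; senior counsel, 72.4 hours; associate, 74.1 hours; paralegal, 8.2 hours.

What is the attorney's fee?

$93,120.00

Partner: 79.0 × $755 = $59,645.00
Senior counsel: 72.4 × $405 = $29,322.00
Associate: 74.1 × $225 = $16,672.50
Paralegal: 8.2 × $195 = $1,599.00
Subtotal: $107,238.50
Write-off: 18.7 × $755 = $14,118.50
Total: $107,238.50 − $14,118.50 = $93,120.00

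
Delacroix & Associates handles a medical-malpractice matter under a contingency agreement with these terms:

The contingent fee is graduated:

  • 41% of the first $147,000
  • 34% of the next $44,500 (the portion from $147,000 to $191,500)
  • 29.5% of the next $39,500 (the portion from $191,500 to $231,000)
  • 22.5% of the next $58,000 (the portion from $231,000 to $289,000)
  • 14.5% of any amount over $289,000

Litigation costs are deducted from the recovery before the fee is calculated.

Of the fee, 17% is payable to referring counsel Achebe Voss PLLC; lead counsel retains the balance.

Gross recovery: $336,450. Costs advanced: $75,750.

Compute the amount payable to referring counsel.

Fee base (net of costs): $336,450 − $75,750 = $260,700
First $147,000 at 41% = $60,270.00
Next $44,500 at 34% = $15,130.00
Next $39,500 at 29.5% = $11,652.50
Remaining $29,700 at 22.5% = $6,682.50
Fee: $60,270.00 + $15,130.00 + $11,652.50 + $6,682.50 = $93,735.00
Referral share: 17% of $93,735.00 = $15,934.95; lead counsel retains $93,735.00 − $15,934.95 = $77,800.05.

$15,934.95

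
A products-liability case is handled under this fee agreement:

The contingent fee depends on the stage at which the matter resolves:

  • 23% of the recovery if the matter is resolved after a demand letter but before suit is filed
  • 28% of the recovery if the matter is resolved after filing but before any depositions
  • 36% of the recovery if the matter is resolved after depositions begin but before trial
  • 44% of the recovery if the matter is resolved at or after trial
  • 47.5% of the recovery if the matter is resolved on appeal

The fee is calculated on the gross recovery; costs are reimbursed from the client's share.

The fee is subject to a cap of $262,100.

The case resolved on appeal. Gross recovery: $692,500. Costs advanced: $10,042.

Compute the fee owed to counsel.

Fee base is the gross recovery, $692,500; costs are reimbursed separately.
The matter resolved on appeal, so the 47.5% rate applies.
$692,500 × 47.5% = $328,937.50
$328,937.50 exceeds the $262,100 cap, so the fee is capped at $262,100.00.

$262,100.00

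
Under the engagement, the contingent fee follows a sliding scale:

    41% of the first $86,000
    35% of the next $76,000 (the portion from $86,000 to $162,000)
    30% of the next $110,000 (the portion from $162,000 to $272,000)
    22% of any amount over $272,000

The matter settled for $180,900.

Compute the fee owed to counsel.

First $86,000 at 41% = $35,260.00
Next $76,000 at 35% = $26,600.00
Remaining $18,900 at 30% = $5,670.00
Fee: $35,260.00 + $26,600.00 + $5,670.00 = $67,530.00

$67,530.00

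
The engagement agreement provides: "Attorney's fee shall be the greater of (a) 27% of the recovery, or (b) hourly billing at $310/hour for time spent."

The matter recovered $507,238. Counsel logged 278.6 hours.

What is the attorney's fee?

(a) 27% of $507,238 = $136,954.26
(b) 278.6 × $310 = $86,366.00
The greater is (a): $136,954.26.

$136,954.26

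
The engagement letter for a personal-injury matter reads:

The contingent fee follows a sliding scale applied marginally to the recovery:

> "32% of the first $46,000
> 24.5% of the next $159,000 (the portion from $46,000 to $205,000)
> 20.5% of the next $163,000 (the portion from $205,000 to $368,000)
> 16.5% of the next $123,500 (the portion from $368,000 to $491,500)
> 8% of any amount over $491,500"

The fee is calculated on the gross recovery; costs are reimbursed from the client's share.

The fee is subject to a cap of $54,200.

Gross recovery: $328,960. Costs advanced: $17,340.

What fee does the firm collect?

Fee base is the gross recovery, $328,960; costs are reimbursed separately.
First $46,000 at 32% = $14,720.00
Next $159,000 at 24.5% = $38,955.00
Remaining $123,960 at 20.5% = $25,411.80
Fee: $14,720.00 + $38,955.00 + $25,411.80 = $79,086.80
$79,086.80 exceeds the $54,200 cap, so the fee is capped at $54,200.00.

$54,200.00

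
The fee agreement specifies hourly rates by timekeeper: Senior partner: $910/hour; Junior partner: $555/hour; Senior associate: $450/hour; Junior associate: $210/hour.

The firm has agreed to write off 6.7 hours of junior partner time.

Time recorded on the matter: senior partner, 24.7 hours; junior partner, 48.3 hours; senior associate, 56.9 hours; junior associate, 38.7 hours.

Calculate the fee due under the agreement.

$79,297.00

Senior partner: 24.7 × $910 = $22,477.00
Junior partner: 48.3 × $555 = $26,806.50
Senior associate: 56.9 × $450 = $25,605.00
Junior associate: 38.7 × $210 = $8,127.00
Subtotal: $83,015.50
Write-off: 6.7 × $555 = $3,718.50
Total: $83,015.50 − $3,718.50 = $79,297.00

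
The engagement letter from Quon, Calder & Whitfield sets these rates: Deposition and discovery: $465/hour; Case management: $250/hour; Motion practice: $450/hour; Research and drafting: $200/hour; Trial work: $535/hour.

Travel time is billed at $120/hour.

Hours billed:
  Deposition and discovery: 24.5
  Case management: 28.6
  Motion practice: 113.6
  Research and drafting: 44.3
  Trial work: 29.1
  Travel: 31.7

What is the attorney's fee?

$97,895.00

Deposition and discovery: 24.5 × $465 = $11,392.50
Case management: 28.6 × $250 = $7,150.00
Motion practice: 113.6 × $450 = $51,120.00
Research and drafting: 44.3 × $200 = $8,860.00
Trial work: 29.1 × $535 = $15,568.50
Subtotal: $11,392.50 + $7,150.00 + $51,120.00 + $8,860.00 + $15,568.50 = $94,091.00
Travel: 31.7 × $120 = $3,804.00
Total: $94,091.00 + $3,804.00 = $97,895.00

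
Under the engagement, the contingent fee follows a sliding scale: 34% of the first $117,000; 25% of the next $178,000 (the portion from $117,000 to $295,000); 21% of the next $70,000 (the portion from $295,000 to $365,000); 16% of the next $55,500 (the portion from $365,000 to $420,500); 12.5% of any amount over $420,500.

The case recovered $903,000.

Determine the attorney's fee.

First $117,000 at 34% = $39,780.00
Next $178,000 at 25% = $44,500.00
Next $70,000 at 21% = $14,700.00
Next $55,500 at 16% = $8,880.00
Remaining $482,500 at 12.5% = $60,312.50
Fee: $39,780.00 + $44,500.00 + $14,700.00 + $8,880.00 + $60,312.50 = $168,172.50

$168,172.50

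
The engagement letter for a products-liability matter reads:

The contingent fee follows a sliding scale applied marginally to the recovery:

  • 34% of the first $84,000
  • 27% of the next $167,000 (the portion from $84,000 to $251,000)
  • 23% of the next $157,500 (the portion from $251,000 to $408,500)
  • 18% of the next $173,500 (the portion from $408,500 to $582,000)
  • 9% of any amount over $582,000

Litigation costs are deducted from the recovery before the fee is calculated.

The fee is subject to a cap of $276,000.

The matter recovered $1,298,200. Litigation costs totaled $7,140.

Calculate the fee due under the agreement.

$204,920.40

Fee base (net of costs): $1,298,200 − $7,140 = $1,291,060
First $84,000 at 34% = $28,560.00
Next $167,000 at 27% = $45,090.00
Next $157,500 at 23% = $36,225.00
Next $173,500 at 18% = $31,230.00
Remaining $709,060 at 9% = $63,815.40
Fee: $28,560.00 + $45,090.00 + $36,225.00 + $31,230.00 + $63,815.40 = $204,920.40
$204,920.40 is under the $276,000 cap.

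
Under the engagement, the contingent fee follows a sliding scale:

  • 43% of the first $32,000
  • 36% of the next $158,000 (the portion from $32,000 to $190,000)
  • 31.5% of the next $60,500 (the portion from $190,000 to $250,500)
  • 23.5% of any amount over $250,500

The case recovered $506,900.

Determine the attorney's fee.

First $32,000 at 43% = $13,760.00
Next $158,000 at 36% = $56,880.00
Next $60,500 at 31.5% = $19,057.50
Remaining $256,400 at 23.5% = $60,254.00
Fee: $13,760.00 + $56,880.00 + $19,057.50 + $60,254.00 = $149,951.50

$149,951.50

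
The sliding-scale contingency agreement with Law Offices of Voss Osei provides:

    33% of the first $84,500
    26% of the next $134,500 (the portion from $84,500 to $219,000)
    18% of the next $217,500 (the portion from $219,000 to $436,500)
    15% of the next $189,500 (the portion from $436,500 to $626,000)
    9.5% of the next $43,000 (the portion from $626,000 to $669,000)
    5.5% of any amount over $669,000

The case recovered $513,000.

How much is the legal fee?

$113,480.00

First $84,500 at 33% = $27,885.00
Next $134,500 at 26% = $34,970.00
Next $217,500 at 18% = $39,150.00
Remaining $76,500 at 15% = $11,475.00
Fee: $27,885.00 + $34,970.00 + $39,150.00 + $11,475.00 = $113,480.00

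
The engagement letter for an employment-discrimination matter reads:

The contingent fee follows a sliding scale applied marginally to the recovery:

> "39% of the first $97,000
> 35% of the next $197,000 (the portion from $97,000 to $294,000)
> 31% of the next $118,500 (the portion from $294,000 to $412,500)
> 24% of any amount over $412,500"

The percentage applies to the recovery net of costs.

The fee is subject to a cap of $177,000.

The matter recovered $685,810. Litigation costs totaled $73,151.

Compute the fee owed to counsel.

Fee base (net of costs): $685,810 − $73,151 = $612,659
First $97,000 at 39% = $37,830.00
Next $197,000 at 35% = $68,950.00
Next $118,500 at 31% = $36,735.00
Remaining $200,159 at 24% = $48,038.16
Fee: $37,830.00 + $68,950.00 + $36,735.00 + $48,038.16 = $191,553.16
$191,553.16 exceeds the $177,000 cap, so the fee is capped at $177,000.00.

$177,000.00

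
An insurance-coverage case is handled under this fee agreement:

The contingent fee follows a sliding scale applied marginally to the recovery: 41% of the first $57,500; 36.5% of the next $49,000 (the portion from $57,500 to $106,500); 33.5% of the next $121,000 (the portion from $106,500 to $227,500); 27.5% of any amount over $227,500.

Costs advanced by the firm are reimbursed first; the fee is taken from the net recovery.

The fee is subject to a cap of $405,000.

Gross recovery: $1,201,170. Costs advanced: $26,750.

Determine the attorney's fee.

$342,398.00

Fee base (net of costs): $1,201,170 − $26,750 = $1,174,420
First $57,500 at 41% = $23,575.00
Next $49,000 at 36.5% = $17,885.00
Next $121,000 at 33.5% = $40,535.00
Remaining $946,920 at 27.5% = $260,403.00
Fee: $23,575.00 + $17,885.00 + $40,535.00 + $260,403.00 = $342,398.00
$342,398.00 is under the $405,000 cap.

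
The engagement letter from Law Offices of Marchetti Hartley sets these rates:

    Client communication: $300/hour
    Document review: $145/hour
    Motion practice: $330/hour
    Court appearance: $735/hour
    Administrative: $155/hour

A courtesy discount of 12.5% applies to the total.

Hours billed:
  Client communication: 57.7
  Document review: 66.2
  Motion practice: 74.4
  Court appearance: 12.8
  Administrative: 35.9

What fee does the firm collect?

Client communication: 57.7 × $300 = $17,310.00
Document review: 66.2 × $145 = $9,599.00
Motion practice: 74.4 × $330 = $24,552.00
Court appearance: 12.8 × $735 = $9,408.00
Administrative: 35.9 × $155 = $5,564.50
Subtotal: $66,433.50
Less 12.5% discount: −$8,304.19
Total: $66,433.50 − $8,304.19 = $58,129.31

$58,129.31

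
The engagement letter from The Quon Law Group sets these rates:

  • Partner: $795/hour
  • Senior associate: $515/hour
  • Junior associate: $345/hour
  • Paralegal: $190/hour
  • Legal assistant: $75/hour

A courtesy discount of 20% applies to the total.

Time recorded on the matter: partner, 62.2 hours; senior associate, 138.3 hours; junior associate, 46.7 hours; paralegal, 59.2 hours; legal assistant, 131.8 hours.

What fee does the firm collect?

$126,334.40

Partner: 62.2 × $795 = $49,449.00
Senior associate: 138.3 × $515 = $71,224.50
Junior associate: 46.7 × $345 = $16,111.50
Paralegal: 59.2 × $190 = $11,248.00
Legal assistant: 131.8 × $75 = $9,885.00
Subtotal: $157,918.00
Less 20% discount: −$31,583.60
Total: $157,918.00 − $31,583.60 = $126,334.40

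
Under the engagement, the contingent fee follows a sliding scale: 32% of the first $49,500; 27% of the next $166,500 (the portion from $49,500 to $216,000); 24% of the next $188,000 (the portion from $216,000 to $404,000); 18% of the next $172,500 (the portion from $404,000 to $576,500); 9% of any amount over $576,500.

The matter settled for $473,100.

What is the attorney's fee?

$118,353.00

First $49,500 at 32% = $15,840.00
Next $166,500 at 27% = $44,955.00
Next $188,000 at 24% = $45,120.00
Remaining $69,100 at 18% = $12,438.00
Fee: $15,840.00 + $44,955.00 + $45,120.00 + $12,438.00 = $118,353.00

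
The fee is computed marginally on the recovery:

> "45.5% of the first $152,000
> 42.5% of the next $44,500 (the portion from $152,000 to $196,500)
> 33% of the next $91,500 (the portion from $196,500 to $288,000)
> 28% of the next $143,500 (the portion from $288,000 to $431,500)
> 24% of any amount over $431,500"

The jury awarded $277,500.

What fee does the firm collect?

First $152,000 at 45.5% = $69,160.00
Next $44,500 at 42.5% = $18,912.50
Remaining $81,000 at 33% = $26,730.00
Fee: $69,160.00 + $18,912.50 + $26,730.00 = $114,802.50

$114,802.50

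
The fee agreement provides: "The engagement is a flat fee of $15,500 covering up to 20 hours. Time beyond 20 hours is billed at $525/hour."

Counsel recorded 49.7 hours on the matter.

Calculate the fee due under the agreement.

Flat fee: $15,500.00
Excess hours: 49.7 − 20 = 29.7
Overrun: 29.7 × $525 = $15,592.50
Total: $15,500.00 + $15,592.50 = $31,092.50

$31,092.50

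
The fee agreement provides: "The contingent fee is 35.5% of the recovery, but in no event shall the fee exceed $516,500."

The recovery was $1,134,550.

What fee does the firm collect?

35.5% of $1,134,550 = $402,765.25
That is under the $516,500 cap.

$402,765.25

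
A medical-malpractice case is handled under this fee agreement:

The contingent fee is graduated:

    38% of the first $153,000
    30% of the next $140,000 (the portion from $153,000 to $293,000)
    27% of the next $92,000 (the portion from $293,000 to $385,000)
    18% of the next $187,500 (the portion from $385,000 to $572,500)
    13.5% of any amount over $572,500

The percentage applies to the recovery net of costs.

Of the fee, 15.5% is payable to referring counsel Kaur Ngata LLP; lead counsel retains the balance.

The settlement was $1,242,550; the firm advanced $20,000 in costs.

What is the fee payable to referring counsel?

$38,205.45

Fee base (net of costs): $1,242,550 − $20,000 = $1,222,550
First $153,000 at 38% = $58,140.00
Next $140,000 at 30% = $42,000.00
Next $92,000 at 27% = $24,840.00
Next $187,500 at 18% = $33,750.00
Remaining $650,050 at 13.5% = $87,756.75
Fee: $58,140.00 + $42,000.00 + $24,840.00 + $33,750.00 + $87,756.75 = $246,486.75
Referral share: 15.5% of $246,486.75 = $38,205.45; lead counsel retains $246,486.75 − $38,205.45 = $208,281.30.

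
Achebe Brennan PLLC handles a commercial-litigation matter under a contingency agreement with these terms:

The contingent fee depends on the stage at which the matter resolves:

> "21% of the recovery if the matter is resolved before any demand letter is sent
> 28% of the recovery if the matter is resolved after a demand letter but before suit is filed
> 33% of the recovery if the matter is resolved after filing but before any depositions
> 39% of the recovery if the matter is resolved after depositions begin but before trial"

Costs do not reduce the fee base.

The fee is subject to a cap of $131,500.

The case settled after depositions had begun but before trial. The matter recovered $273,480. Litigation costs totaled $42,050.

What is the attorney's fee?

Fee base is the gross recovery, $273,480; costs are reimbursed separately.
The matter settled after depositions had begun but before trial, so the 39% rate applies.
$273,480 × 39% = $106,657.20
$106,657.20 is under the $131,500 cap.

$106,657.20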